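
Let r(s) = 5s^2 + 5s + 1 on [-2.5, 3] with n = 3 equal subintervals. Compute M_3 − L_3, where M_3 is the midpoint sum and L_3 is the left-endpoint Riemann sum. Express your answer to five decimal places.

M_3 ≈ 75.7141204.
L_3 ≈ 61.0092593.
M_3 − L_3 ≈ 14.70486.

14.70486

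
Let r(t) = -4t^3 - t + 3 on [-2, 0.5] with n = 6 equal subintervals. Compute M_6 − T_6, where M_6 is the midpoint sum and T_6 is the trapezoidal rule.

-0.9765625

M_6 ≈ 24.9869792.
T_6 ≈ 25.9635417.
M_6 − T_6 = -0.9765625.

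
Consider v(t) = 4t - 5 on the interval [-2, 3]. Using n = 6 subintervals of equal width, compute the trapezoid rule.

Δt = (3 − (-2))/6 = 5/6.
v(-2) = -13, v(-7/6) = -29/3, v(-1/3) = -19/3, v(0.5) = -3, v(4/3) = 1/3, v(13/6) = 11/3, v(3) = 7.
T_6 = (Δt/2)·[v(t_0) + 2v(t_1) + ... + 2v(t_{5}) + v(t_6)].
Sum = -15.

-15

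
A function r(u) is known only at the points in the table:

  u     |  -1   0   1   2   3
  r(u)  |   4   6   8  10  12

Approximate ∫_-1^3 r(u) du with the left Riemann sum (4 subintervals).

Δu = 1.
Sum = 1·[4 + 6 + 8 + 10] = 28.

28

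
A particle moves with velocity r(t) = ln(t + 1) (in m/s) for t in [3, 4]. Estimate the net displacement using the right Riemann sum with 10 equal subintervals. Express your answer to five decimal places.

Δt = (4 − 3)/10 = 0.1.
Right endpoints: 3.1, 3.2, 3.3, 3.4, 3.5, 3.6, 3.7, 3.8, 3.9, 4.
r(3.1) ≈ 1.41099, r(3.2) ≈ 1.43508, r(3.3) ≈ 1.45862, r(3.4) ≈ 1.48160, r(3.5) ≈ 1.50408, r(3.6) ≈ 1.52606, r(3.7) ≈ 1.54756, r(3.8) ≈ 1.56862, r(3.9) ≈ 1.58924, r(4) ≈ 1.60944.
Sum = Δt · [r(3.1) + r(3.2) + r(3.3) + ...].
Sum ≈ 1.51313.

1.51313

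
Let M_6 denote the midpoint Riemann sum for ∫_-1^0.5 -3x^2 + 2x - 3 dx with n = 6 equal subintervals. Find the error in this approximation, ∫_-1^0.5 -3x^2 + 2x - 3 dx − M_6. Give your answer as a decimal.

Exact integral: ∫_-1^0.5 f(x) dx = -6.375.
M_6 = -6.3515625.
Error = -6.375 − (-6.3515625) = -0.0234375.

-0.0234375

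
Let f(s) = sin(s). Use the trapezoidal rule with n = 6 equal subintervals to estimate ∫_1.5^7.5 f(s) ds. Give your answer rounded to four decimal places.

Δs = (7.5 − 1.5)/6 = 1.
f(1.5) ≈ 0.9975, f(2.5) ≈ 0.5985, f(3.5) ≈ -0.3508, f(4.5) ≈ -0.9775, f(5.5) ≈ -0.7055, f(6.5) ≈ 0.2151, f(7.5) ≈ 0.9380.
T_6 = (Δs/2)·[f(s_0) + 2f(s_1) + ... + 2f(s_{5}) + f(s_6)].
Sum ≈ -0.2525.

-0.2525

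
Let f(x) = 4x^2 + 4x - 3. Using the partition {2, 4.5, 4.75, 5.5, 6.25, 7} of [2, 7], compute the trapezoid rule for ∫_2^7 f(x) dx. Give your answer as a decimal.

532.9375

Subinterval widths: 2.5, 0.25, 0.75, 0.75, 0.75.
f(2) = 21, f(4.5) = 96, f(4.75) = 106.25, f(5.5) = 140, f(6.25) = 178.25, f(7) = 221.
On each subinterval the trapezoid contributes (Δx_i/2)·[f(x_{i-1}) + f(x_i)].
Sum = 532.9375.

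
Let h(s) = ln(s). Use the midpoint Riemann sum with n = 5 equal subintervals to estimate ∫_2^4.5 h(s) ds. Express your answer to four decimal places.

Δs = (4.5 − 2)/5 = 0.5.
Midpoints: 2.25, 2.75, 3.25, 3.75, 4.25.
h(2.25) ≈ 0.8109, h(2.75) ≈ 1.0116, h(3.25) ≈ 1.1787, h(3.75) ≈ 1.3218, h(4.25) ≈ 1.4469.
Sum = Δs · [h(2.25) + h(2.75) + h(3.25) + h(3.75) + h(4.25)].
Sum ≈ 2.8849.

2.8849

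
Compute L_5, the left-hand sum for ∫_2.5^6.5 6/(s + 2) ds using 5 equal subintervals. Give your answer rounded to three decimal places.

Δs = (6.5 − 2.5)/5 = 0.8.
Left endpoints: 2.5, 3.3, 4.1, 4.9, 5.7.
f(2.5) = 4/3, f(3.3) = 60/53, f(4.1) = 60/61, f(4.9) = 20/23, f(5.7) = 60/77.
Sum = Δs · [f(2.5) + f(3.3) + f(4.1) + f(4.9) + f(5.7)].
Sum ≈ 4.078.

4.078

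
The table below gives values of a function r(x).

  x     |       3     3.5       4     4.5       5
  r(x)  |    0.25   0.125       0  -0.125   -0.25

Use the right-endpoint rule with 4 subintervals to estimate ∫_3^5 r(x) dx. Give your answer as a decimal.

Δx = 0.5.
Sum = 0.5·[0.125 + 0 + (-0.125) + (-0.25)] = -0.125.

-0.125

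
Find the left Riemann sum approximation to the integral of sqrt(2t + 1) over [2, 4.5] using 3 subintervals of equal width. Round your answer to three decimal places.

Δt = (4.5 − 2)/3 = 5/6.
Left endpoints: 2, 17/6, 11/3.
f(2) ≈ 2.236, f(17/6) ≈ 2.582, f(11/3) ≈ 2.887.
Sum = Δt · [f(2) + f(17/6) + f(11/3)].
Sum ≈ 6.421.

6.421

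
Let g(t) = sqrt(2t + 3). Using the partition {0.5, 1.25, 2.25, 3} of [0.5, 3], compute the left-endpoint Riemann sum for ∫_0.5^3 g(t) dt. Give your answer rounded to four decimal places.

5.8992

Subinterval widths: 0.75, 1, 0.75.
Left endpoints: 0.5, 1.25, 2.25.
g(0.5) ≈ 2.0000, g(1.25) ≈ 2.3452, g(2.25) ≈ 2.7386.
Sum = Σ Δt_i · g(t_i).
Sum ≈ 5.8992.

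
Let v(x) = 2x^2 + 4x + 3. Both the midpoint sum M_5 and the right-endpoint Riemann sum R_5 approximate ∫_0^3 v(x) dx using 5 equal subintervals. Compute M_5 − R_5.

-9.54

M_5 = 44.82.
R_5 = 54.36.
M_5 − R_5 = -9.54.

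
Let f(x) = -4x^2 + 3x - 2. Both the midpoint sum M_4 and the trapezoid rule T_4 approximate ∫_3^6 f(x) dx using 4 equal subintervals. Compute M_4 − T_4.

1.6875

M_4 = -216.9375.
T_4 = -218.625.
M_4 − T_4 = 1.6875.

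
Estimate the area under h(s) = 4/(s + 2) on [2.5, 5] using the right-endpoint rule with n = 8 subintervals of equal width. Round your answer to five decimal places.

1.71867

Δs = (5 − 2.5)/8 = 0.3125.
Right endpoints: 2.8125, 3.125, 3.4375, 3.75, 4.0625, 4.375, 4.6875, 5.
h(2.8125) = 64/77, h(3.125) = 32/41, h(3.4375) = 64/87, h(3.75) = 16/23, h(4.0625) = 64/97, h(4.375) = 32/51, h(4.6875) = 64/107, h(5) = 4/7.
Sum = Δs · [h(2.8125) + h(3.125) + h(3.4375) + ...].
Sum ≈ 1.71867.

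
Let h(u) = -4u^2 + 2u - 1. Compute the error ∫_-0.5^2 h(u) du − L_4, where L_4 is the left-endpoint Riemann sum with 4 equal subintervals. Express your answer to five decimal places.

Exact integral: ∫_-0.5^2 h(u) du ≈ -9.5833333.
L_4 = -7.109375.
Error ≈ -9.5833333 − (-7.109375) ≈ -2.47396.

-2.47396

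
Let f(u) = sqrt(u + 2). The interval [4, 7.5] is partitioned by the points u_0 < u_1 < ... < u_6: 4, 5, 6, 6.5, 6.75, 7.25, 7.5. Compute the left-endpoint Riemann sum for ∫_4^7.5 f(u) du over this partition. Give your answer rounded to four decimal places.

9.4777

Subinterval widths: 1, 1, 0.5, 0.25, 0.5, 0.25.
Left endpoints: 4, 5, 6, 6.5, 6.75, 7.25.
f(4) ≈ 2.4495, f(5) ≈ 2.6458, f(6) ≈ 2.8284, f(6.5) ≈ 2.9155, f(6.75) ≈ 2.9580, f(7.25) ≈ 3.0414.
Sum = Σ Δu_i · f(u_i).
Sum ≈ 9.4777.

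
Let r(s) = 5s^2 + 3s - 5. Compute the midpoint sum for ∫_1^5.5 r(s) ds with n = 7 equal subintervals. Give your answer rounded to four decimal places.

Δs = (5.5 − 1)/7 = 9/14.
Midpoints: 37/28, 55/28, 73/28, 3.25, 109/28, 127/28, 145/28.
r(37/28) = 6033/784, r(55/28) = 15825/784, r(73/28) = 28857/784, r(3.25) = 57.5625, r(109/28) = 64641/784, r(127/28) = 87393/784, r(145/28) = 113385/784.
Sum = Δs · [r(37/28) + r(55/28) + r(73/28) + ...].
Sum ≈ 296.2251.

296.2251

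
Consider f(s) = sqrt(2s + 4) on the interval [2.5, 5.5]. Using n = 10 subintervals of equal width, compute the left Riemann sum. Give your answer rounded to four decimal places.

Δs = (5.5 − 2.5)/10 = 0.3.
Left endpoints: 2.5, 2.8, 3.1, 3.4, 3.7, 4, 4.3, 4.6, 4.9, 5.2.
f(2.5) ≈ 3.0000, f(2.8) ≈ 3.0984, f(3.1) ≈ 3.1937, f(3.4) ≈ 3.2863, f(3.7) ≈ 3.3764, f(4) ≈ 3.4641, f(4.3) ≈ 3.5496, f(4.6) ≈ 3.6332, f(4.9) ≈ 3.7148, f(5.2) ≈ 3.7947.
Sum = Δs · [f(2.5) + f(2.8) + f(3.1) + ...].
Sum ≈ 10.2334.

10.2334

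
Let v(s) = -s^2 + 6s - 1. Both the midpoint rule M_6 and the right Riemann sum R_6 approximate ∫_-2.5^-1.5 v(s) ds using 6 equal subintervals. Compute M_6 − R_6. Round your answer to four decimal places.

-0.8264

M_6 ≈ -17.081019.
R_6 ≈ -16.254630.
M_6 − R_6 ≈ -0.8264.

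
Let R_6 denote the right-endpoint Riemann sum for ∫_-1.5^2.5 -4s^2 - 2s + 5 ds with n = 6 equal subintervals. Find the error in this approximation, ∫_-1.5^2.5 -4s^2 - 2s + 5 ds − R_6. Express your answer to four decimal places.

Exact integral: ∫_-1.5^2.5 f(s) ds ≈ -9.333333.
R_6 ≈ -18.518519.
Error ≈ -9.333333 − (-18.518519) ≈ 9.1852.

9.1852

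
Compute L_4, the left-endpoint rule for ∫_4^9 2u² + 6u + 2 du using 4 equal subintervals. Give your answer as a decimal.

Δu = (9 − 4)/4 = 1.25.
Left endpoints: 4, 5.25, 6.5, 7.75.
f(4) = 58, f(5.25) = 88.625, f(6.5) = 125.5, f(7.75) = 168.625.
Sum = Δu · [f(4) + f(5.25) + f(6.5) + f(7.75)].
Sum = 550.9375.

550.9375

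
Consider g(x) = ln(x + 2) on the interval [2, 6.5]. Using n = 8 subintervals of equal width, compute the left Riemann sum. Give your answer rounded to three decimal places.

Δx = (6.5 − 2)/8 = 0.5625.
Left endpoints: 2, 2.5625, 3.125, 3.6875, 4.25, 4.8125, 5.375, 5.9375.
g(2) ≈ 1.386, g(2.5625) ≈ 1.518, g(3.125) ≈ 1.634, g(3.6875) ≈ 1.738, g(4.25) ≈ 1.833, g(4.8125) ≈ 1.919, g(5.375) ≈ 1.998, g(5.9375) ≈ 2.072.
Sum = Δx · [g(2) + g(2.5625) + g(3.125) + ...].
Sum ≈ 7.930.

7.930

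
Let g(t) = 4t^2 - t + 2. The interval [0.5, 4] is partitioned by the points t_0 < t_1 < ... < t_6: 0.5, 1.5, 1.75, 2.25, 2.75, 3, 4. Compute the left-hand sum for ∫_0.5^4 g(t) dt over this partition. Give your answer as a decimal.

63.5

Subinterval widths: 1, 0.25, 0.5, 0.5, 0.25, 1.
Left endpoints: 0.5, 1.5, 1.75, 2.25, 2.75, 3.
g(0.5) = 2.5, g(1.5) = 9.5, g(1.75) = 12.5, g(2.25) = 20, g(2.75) = 29.5, g(3) = 35.
Sum = Σ Δt_i · g(t_i).
Sum = 63.5.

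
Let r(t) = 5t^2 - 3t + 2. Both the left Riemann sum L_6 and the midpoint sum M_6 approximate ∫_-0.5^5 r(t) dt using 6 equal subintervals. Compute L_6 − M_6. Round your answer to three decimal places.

L_6 ≈ 137.11169.
M_6 ≈ 180.49103.
L_6 − M_6 ≈ -43.379.

-43.379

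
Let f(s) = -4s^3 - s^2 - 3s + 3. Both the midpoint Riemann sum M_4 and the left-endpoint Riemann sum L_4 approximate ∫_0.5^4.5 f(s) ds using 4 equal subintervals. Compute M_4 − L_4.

M_4 = -448.
L_4 = -281.
M_4 − L_4 = -167.

-167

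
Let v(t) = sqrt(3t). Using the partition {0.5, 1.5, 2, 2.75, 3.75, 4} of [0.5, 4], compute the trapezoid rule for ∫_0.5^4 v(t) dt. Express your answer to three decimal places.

8.777

Subinterval widths: 1, 0.5, 0.75, 1, 0.25.
v(0.5) ≈ 1.225, v(1.5) ≈ 2.121, v(2) ≈ 2.449, v(2.75) ≈ 2.872, v(3.75) ≈ 3.354, v(4) ≈ 3.464.
On each subinterval the trapezoid contributes (Δt_i/2)·[v(t_{i-1}) + v(t_i)].
Sum ≈ 8.777.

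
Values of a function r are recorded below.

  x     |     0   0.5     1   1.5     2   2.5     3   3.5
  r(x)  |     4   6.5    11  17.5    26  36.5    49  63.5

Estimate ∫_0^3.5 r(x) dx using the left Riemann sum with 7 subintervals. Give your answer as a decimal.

75.25

Δx = 0.5.
Sum = 0.5·[4 + 6.5 + 11 + 17.5 + 26 + 36.5 + 49] = 75.25.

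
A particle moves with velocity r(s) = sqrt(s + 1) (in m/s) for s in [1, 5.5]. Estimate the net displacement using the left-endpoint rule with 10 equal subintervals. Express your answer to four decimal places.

Δs = (5.5 − 1)/10 = 0.45.
Left endpoints: 1, 1.45, 1.9, 2.35, 2.8, 3.25, 3.7, 4.15, 4.6, 5.05.
r(1) ≈ 1.4142, r(1.45) ≈ 1.5652, r(1.9) ≈ 1.7029, r(2.35) ≈ 1.8303, r(2.8) ≈ 1.9494, r(3.25) ≈ 2.0616, r(3.7) ≈ 2.1679, r(4.15) ≈ 2.2694, r(4.6) ≈ 2.3664, r(5.05) ≈ 2.4597.
Sum = Δs · [r(1) + r(1.45) + r(1.9) + ...].
Sum ≈ 8.9042.

8.9042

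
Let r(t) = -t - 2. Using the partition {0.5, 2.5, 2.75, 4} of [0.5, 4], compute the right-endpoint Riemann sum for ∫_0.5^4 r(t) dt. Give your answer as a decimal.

Subinterval widths: 2, 0.25, 1.25.
Right endpoints: 2.5, 2.75, 4.
r(2.5) = -4.5, r(2.75) = -4.75, r(4) = -6.
Sum = Σ Δt_i · r(t_i).
Sum = -17.6875.

-17.6875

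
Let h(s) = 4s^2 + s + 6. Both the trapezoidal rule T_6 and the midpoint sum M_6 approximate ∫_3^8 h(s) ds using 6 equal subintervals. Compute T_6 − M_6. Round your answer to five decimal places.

3.47222

T_6 ≈ 706.4814815.
M_6 ≈ 703.0092593.
T_6 − M_6 ≈ 3.47222.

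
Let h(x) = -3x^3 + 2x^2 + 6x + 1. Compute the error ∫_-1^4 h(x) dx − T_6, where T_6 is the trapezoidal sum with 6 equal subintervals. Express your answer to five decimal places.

Exact integral: ∫_-1^4 h(x) dx ≈ -97.9166667.
T_6 ≈ -104.5717593.
Error ≈ -97.9166667 − (-104.5717593) ≈ 6.65509.

6.65509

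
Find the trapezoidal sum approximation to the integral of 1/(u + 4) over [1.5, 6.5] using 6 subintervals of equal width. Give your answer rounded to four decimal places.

Δu = (6.5 − 1.5)/6 = 5/6.
f(1.5) = 2/11, f(7/3) = 3/19, f(19/6) = 6/43, f(4) = 0.125, f(29/6) = 6/53, f(17/3) = 3/29, f(6.5) = 2/21.
T_6 = (Δu/2)·[f(u_0) + 2f(u_1) + ... + 2f(u_{5}) + f(u_6)].
Sum ≈ 0.6480.

0.6480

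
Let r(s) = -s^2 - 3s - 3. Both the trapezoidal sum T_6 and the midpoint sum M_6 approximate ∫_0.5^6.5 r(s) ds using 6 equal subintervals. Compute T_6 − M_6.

T_6 = -173.5.
M_6 = -172.
T_6 − M_6 = -1.5.

-1.5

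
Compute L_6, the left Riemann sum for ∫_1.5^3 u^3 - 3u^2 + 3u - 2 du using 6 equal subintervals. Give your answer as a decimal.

1.55859375

Δu = (3 − 1.5)/6 = 0.25.
Left endpoints: 1.5, 1.75, 2, 2.25, 2.5, 2.75.
f(1.5) = -0.875, f(1.75) = -0.578125, f(2) = 0, f(2.25) = 0.953125, f(2.5) = 2.375, f(2.75) = 4.359375.
Sum = Δu · [f(1.5) + f(1.75) + f(2) + ...].
Sum = 1.55859375.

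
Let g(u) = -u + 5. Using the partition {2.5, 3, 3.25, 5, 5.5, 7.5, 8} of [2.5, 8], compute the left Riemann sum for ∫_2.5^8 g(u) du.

2.5625

Subinterval widths: 0.5, 0.25, 1.75, 0.5, 2, 0.5.
Left endpoints: 2.5, 3, 3.25, 5, 5.5, 7.5.
g(2.5) = 2.5, g(3) = 2, g(3.25) = 1.75, g(5) = 0, g(5.5) = -0.5, g(7.5) = -2.5.
Sum = Σ Δu_i · g(u_i).
Sum = 2.5625.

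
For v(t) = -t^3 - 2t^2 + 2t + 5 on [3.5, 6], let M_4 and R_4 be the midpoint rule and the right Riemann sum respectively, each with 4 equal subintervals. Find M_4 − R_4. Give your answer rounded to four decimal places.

71.3501

M_4 ≈ -364.328613.
R_4 ≈ -435.678711.
M_4 − R_4 ≈ 71.3501.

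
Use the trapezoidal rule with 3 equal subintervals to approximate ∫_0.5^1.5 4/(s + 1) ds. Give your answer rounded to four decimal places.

2.0538

Δs = (1.5 − 0.5)/3 = 1/3.
f(0.5) = 8/3, f(5/6) = 24/11, f(7/6) = 24/13, f(1.5) = 1.6.
T_3 = (Δs/2)·[f(s_0) + 2f(s_1) + 2f(s_2) + f(s_3)].
Sum ≈ 2.0538.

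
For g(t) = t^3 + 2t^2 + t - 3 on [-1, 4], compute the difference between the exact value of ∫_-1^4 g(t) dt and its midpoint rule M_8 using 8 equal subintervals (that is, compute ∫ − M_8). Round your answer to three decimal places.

1.058

Exact integral: ∫_-1^4 g(t) dt ≈ 99.58333.
M_8 ≈ 98.52539.
Error ≈ 99.58333 − 98.52539 ≈ 1.058.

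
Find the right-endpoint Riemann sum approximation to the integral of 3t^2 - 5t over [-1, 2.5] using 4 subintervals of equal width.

Δt = (2.5 − (-1))/4 = 0.875.
Right endpoints: -0.125, 0.75, 1.625, 2.5.
f(-0.125) = 0.671875, f(0.75) = -2.0625, f(1.625) = -0.203125, f(2.5) = 6.25.
Sum = Δt · [f(-0.125) + f(0.75) + f(1.625) + f(2.5)].
Sum = 4.07421875.

4.07421875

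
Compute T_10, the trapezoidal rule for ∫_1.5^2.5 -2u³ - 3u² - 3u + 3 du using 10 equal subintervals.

-32.275

Δu = (2.5 − 1.5)/10 = 0.1.
f(1.5) = -15, f(1.6) = -17.672, f(1.7) = -20.596, f(1.8) = -23.784, f(1.9) = -27.248, f(2) = -31, f(2.1) = -35.052, f(2.2) = -39.416, f(2.3) = -44.104, f(2.4) = -49.128, f(2.5) = -54.5.
T_10 = (Δu/2)·[f(u_0) + 2f(u_1) + ... + 2f(u_{9}) + f(u_10)].
Sum = -32.275.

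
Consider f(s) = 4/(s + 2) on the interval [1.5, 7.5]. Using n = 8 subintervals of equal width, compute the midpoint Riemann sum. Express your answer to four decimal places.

3.9876

Δs = (7.5 − 1.5)/8 = 0.75.
Midpoints: 1.875, 2.625, 3.375, 4.125, 4.875, 5.625, 6.375, 7.125.
f(1.875) = 32/31, f(2.625) = 32/37, f(3.375) = 32/43, f(4.125) = 32/49, f(4.875) = 32/55, f(5.625) = 32/61, f(6.375) = 32/67, f(7.125) = 32/73.
Sum = Δs · [f(1.875) + f(2.625) + f(3.375) + ...].
Sum ≈ 3.9876.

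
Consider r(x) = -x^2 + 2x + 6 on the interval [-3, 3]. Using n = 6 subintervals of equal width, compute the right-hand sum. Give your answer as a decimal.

23

Δx = (3 − (-3))/6 = 1.
Right endpoints: -2, -1, 0, 1, 2, 3.
r(-2) = -2, r(-1) = 3, r(0) = 6, r(1) = 7, r(2) = 6, r(3) = 3.
Sum = Δx · [r(-2) + r(-1) + r(0) + ...].
Sum = 23.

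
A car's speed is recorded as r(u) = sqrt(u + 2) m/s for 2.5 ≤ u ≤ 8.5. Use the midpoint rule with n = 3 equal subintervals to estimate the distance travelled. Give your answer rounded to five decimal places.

16.33206

Δu = (8.5 − 2.5)/3 = 2.
Midpoints: 3.5, 5.5, 7.5.
r(3.5) ≈ 2.34521, r(5.5) ≈ 2.73861, r(7.5) ≈ 3.08221.
Sum = Δu · [r(3.5) + r(5.5) + r(7.5)].
Sum ≈ 16.33206.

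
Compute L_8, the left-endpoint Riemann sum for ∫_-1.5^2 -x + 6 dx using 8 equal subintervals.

20.890625

Δx = (2 − (-1.5))/8 = 0.4375.
Left endpoints: -1.5, -1.0625, -0.625, -0.1875, 0.25, 0.6875, 1.125, 1.5625.
f(-1.5) = 7.5, f(-1.0625) = 7.0625, f(-0.625) = 6.625, f(-0.1875) = 6.1875, f(0.25) = 5.75, f(0.6875) = 5.3125, f(1.125) = 4.875, f(1.5625) = 4.4375.
Sum = Δx · [f(-1.5) + f(-1.0625) + f(-0.625) + ...].
Sum = 20.890625.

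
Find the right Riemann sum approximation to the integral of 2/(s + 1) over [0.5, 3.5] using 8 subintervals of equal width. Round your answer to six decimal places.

2.039755

Δs = (3.5 − 0.5)/8 = 0.375.
Right endpoints: 0.875, 1.25, 1.625, 2, 2.375, 2.75, 3.125, 3.5.
f(0.875) = 16/15, f(1.25) = 8/9, f(1.625) = 16/21, f(2) = 2/3, f(2.375) = 16/27, f(2.75) = 8/15, f(3.125) = 16/33, f(3.5) = 4/9.
Sum = Δs · [f(0.875) + f(1.25) + f(1.625) + ...].
Sum ≈ 2.039755.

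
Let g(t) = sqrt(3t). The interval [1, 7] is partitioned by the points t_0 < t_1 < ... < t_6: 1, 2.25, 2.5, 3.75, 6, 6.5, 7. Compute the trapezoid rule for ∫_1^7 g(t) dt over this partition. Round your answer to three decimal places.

20.142

Subinterval widths: 1.25, 0.25, 1.25, 2.25, 0.5, 0.5.
g(1) ≈ 1.732, g(2.25) ≈ 2.598, g(2.5) ≈ 2.739, g(3.75) ≈ 3.354, g(6) ≈ 4.243, g(6.5) ≈ 4.416, g(7) ≈ 4.583.
On each subinterval the trapezoid contributes (Δt_i/2)·[g(t_{i-1}) + g(t_i)].
Sum ≈ 20.142.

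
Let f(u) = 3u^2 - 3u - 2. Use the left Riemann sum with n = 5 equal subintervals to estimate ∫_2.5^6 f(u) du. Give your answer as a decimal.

122.045

Δu = (6 − 2.5)/5 = 0.7.
Left endpoints: 2.5, 3.2, 3.9, 4.6, 5.3.
f(2.5) = 9.25, f(3.2) = 19.12, f(3.9) = 31.93, f(4.6) = 47.68, f(5.3) = 66.37.
Sum = Δu · [f(2.5) + f(3.2) + f(3.9) + f(4.6) + f(5.3)].
Sum = 122.045.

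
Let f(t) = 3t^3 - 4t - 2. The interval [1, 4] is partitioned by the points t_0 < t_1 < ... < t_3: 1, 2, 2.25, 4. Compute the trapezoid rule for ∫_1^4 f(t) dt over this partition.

Subinterval widths: 1, 0.25, 1.75.
f(1) = -3, f(2) = 14, f(2.25) = 23.171875, f(4) = 174.
On each subinterval the trapezoid contributes (Δt_i/2)·[f(t_{i-1}) + f(t_i)].
Sum = 182.671875.

182.671875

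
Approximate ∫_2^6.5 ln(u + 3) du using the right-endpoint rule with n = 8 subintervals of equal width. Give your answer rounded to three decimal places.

Δu = (6.5 − 2)/8 = 0.5625.
Right endpoints: 2.5625, 3.125, 3.6875, 4.25, 4.8125, 5.375, 5.9375, 6.5.
f(2.5625) ≈ 1.716, f(3.125) ≈ 1.812, f(3.6875) ≈ 1.900, f(4.25) ≈ 1.981, f(4.8125) ≈ 2.056, f(5.375) ≈ 2.125, f(5.9375) ≈ 2.190, f(6.5) ≈ 2.251.
Sum = Δu · [f(2.5625) + f(3.125) + f(3.6875) + ...].
Sum ≈ 9.018.

9.018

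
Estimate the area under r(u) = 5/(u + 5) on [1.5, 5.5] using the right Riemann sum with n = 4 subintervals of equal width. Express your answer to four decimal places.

2.2574

Δu = (5.5 − 1.5)/4 = 1.
Right endpoints: 2.5, 3.5, 4.5, 5.5.
r(2.5) = 2/3, r(3.5) = 10/17, r(4.5) = 10/19, r(5.5) = 10/21.
Sum = Δu · [r(2.5) + r(3.5) + r(4.5) + r(5.5)].
Sum ≈ 2.2574.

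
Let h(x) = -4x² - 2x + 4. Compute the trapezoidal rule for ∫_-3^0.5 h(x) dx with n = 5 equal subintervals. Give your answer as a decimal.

-14.56

Δx = (0.5 − (-3))/5 = 0.7.
h(-3) = -26, h(-2.3) = -12.56, h(-1.6) = -3.04, h(-0.9) = 2.56, h(-0.2) = 4.24, h(0.5) = 2.
T_5 = (Δx/2)·[h(x_0) + 2h(x_1) + ... + 2h(x_{4}) + h(x_5)].
Sum = -14.56.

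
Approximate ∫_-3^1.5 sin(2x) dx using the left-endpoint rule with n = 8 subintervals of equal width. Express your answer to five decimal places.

0.90890

Δx = (1.5 − (-3))/8 = 0.5625.
Left endpoints: -3, -2.4375, -1.875, -1.3125, -0.75, -0.1875, 0.375, 0.9375.
f(-3) ≈ 0.27942, f(-2.4375) ≈ 0.98681, f(-1.875) ≈ 0.57156, f(-1.3125) ≈ -0.49392, f(-0.75) ≈ -0.99749, f(-0.1875) ≈ -0.36627, f(0.375) ≈ 0.68164, f(0.9375) ≈ 0.95409.
Sum = Δx · [f(-3) + f(-2.4375) + f(-1.875) + ...].
Sum ≈ 0.90890.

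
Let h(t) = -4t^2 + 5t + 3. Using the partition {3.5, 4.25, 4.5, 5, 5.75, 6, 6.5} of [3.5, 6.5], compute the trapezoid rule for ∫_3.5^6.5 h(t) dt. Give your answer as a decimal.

-225.75

Subinterval widths: 0.75, 0.25, 0.5, 0.75, 0.25, 0.5.
h(3.5) = -28.5, h(4.25) = -48, h(4.5) = -55.5, h(5) = -72, h(5.75) = -100.5, h(6) = -111, h(6.5) = -133.5.
On each subinterval the trapezoid contributes (Δt_i/2)·[h(t_{i-1}) + h(t_i)].
Sum = -225.75.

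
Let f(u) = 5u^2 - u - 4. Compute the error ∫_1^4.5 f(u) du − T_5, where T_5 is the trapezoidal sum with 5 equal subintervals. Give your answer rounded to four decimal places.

Exact integral: ∫_1^4.5 f(u) du ≈ 126.583333.
T_5 = 128.0125.
Error ≈ 126.583333 − 128.0125 ≈ -1.4292.

-1.4292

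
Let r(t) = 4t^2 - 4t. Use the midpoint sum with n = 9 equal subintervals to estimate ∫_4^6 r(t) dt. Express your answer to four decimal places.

Δt = (6 − 4)/9 = 2/9.
Midpoints: 37/9, 13/3, 41/9, 43/9, 5, 47/9, 49/9, 17/3, 53/9.
r(37/9) = 4144/81, r(13/3) = 520/9, r(41/9) = 5248/81, r(43/9) = 5848/81, r(5) = 80, r(47/9) = 7144/81, r(49/9) = 7840/81, r(17/3) = 952/9, r(53/9) = 9328/81.
Sum = Δt · [r(37/9) + r(13/3) + r(41/9) + ...].
Sum ≈ 162.6337.

162.6337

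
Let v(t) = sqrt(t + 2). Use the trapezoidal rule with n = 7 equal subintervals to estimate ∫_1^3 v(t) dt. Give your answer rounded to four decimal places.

Δt = (3 − 1)/7 = 2/7.
v(1) ≈ 1.7321, v(9/7) ≈ 1.8127, v(11/7) ≈ 1.8898, v(13/7) ≈ 1.9640, v(15/7) ≈ 2.0354, v(17/7) ≈ 2.1044, v(19/7) ≈ 2.1712, v(3) ≈ 2.2361.
T_7 = (Δt/2)·[v(t_0) + 2v(t_1) + ... + 2v(t_{6}) + v(t_7)].
Sum ≈ 3.9890.

3.9890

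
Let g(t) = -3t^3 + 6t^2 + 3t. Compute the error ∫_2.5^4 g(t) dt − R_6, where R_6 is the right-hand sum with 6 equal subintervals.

Exact integral: ∫_2.5^4 g(t) dt = -51.328125.
R_6 = -61.95703125.
Error = -51.328125 − (-61.95703125) = 10.62890625.

10.62890625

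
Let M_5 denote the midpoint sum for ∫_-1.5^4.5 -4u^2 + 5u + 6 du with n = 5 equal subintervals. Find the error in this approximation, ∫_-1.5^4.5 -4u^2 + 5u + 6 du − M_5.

Exact integral: ∫_-1.5^4.5 f(u) du = -45.
M_5 = -42.12.
Error = -45 − (-42.12) = -2.88.

-2.88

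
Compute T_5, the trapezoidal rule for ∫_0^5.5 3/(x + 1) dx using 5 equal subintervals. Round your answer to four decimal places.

5.8851

Δx = (5.5 − 0)/5 = 1.1.
f(0) = 3, f(1.1) = 10/7, f(2.2) = 0.9375, f(3.3) = 30/43, f(4.4) = 5/9, f(5.5) = 6/13.
T_5 = (Δx/2)·[f(x_0) + 2f(x_1) + ... + 2f(x_{4}) + f(x_5)].
Sum ≈ 5.8851.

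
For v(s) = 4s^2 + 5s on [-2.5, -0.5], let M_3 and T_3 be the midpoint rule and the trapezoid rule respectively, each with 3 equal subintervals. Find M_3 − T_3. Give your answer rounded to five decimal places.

-0.88889

M_3 ≈ 5.3703704.
T_3 ≈ 6.2592593.
M_3 − T_3 ≈ -0.88889.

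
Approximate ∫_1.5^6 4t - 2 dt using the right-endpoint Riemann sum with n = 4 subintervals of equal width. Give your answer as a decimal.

68.625

Δt = (6 − 1.5)/4 = 1.125.
Right endpoints: 2.625, 3.75, 4.875, 6.
f(2.625) = 8.5, f(3.75) = 13, f(4.875) = 17.5, f(6) = 22.
Sum = Δt · [f(2.625) + f(3.75) + f(4.875) + f(6)].
Sum = 68.625.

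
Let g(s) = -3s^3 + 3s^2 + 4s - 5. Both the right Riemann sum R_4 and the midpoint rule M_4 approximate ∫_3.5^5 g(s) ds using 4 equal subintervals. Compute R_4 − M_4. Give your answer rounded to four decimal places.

-39.7573

R_4 ≈ -295.215820.
M_4 ≈ -255.458496.
R_4 − M_4 ≈ -39.7573.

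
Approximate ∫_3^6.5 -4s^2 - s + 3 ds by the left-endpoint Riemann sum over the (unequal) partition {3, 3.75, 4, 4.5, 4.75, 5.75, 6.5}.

-287.625

Subinterval widths: 0.75, 0.25, 0.5, 0.25, 1, 0.75.
Left endpoints: 3, 3.75, 4, 4.5, 4.75, 5.75.
f(3) = -36, f(3.75) = -57, f(4) = -65, f(4.5) = -82.5, f(4.75) = -92, f(5.75) = -135.
Sum = Σ Δs_i · f(s_i).
Sum = -287.625.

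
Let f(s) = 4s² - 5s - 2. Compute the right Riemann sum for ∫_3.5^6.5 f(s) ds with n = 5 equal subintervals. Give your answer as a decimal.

Δs = (6.5 − 3.5)/5 = 0.6.
Right endpoints: 4.1, 4.7, 5.3, 5.9, 6.5.
f(4.1) = 44.74, f(4.7) = 62.86, f(5.3) = 83.86, f(5.9) = 107.74, f(6.5) = 134.5.
Sum = Δs · [f(4.1) + f(4.7) + f(5.3) + f(5.9) + f(6.5)].
Sum = 260.22.

260.22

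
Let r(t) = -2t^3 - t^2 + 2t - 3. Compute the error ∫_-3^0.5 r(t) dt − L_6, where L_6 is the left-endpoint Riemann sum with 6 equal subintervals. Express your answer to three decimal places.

Exact integral: ∫_-3^0.5 r(t) dt ≈ 12.17708.
L_6 ≈ 24.69647.
Error ≈ 12.17708 − 24.69647 ≈ -12.519.

-12.519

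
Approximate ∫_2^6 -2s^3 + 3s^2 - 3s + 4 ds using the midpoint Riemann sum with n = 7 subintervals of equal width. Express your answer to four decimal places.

-461.7143

Δs = (6 − 2)/7 = 4/7.
Midpoints: 16/7, 20/7, 24/7, 4, 32/7, 36/7, 40/7.
f(16/7) = -3796/343, f(20/7) = -9168/343, f(24/7) = -17708/343, f(4) = -88, f(32/7) = -47364/343, f(36/7) = -70016/343, f(40/7) = -98908/343.
Sum = Δs · [f(16/7) + f(20/7) + f(24/7) + ...].
Sum ≈ -461.7143.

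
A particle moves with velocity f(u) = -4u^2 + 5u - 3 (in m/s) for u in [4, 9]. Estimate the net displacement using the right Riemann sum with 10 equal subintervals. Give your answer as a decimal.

Δu = (9 − 4)/10 = 0.5.
Right endpoints: 4.5, 5, 5.5, 6, 6.5, 7, 7.5, 8, 8.5, 9.
f(4.5) = -61.5, f(5) = -78, f(5.5) = -96.5, f(6) = -117, f(6.5) = -139.5, f(7) = -164, f(7.5) = -190.5, f(8) = -219, f(8.5) = -249.5, f(9) = -282.
Sum = Δu · [f(4.5) + f(5) + f(5.5) + ...].
Sum = -798.75.

-798.75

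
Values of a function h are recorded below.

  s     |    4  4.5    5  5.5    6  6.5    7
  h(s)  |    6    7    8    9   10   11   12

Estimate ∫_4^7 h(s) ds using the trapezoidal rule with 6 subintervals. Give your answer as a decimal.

Δs = 0.5.
T_6 = (0.5/2)·[6 + 2·7 + 2·8 + 2·9 + 2·10 + 2·11 + 12] = 27.

27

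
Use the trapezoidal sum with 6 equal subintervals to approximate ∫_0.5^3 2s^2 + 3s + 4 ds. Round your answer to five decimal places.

41.18634

Δs = (3 − 0.5)/6 = 5/12.
f(0.5) = 6, f(11/12) = 607/72, f(4/3) = 104/9, f(1.75) = 15.375, f(13/6) = 179/9, f(31/12) = 1807/72, f(3) = 31.
T_6 = (Δs/2)·[f(s_0) + 2f(s_1) + ... + 2f(s_{5}) + f(s_6)].
Sum ≈ 41.18634.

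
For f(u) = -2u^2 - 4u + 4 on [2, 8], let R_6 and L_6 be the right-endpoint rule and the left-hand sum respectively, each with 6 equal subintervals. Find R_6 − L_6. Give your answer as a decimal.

-144

R_6 = -506.
L_6 = -362.
R_6 − L_6 = -144.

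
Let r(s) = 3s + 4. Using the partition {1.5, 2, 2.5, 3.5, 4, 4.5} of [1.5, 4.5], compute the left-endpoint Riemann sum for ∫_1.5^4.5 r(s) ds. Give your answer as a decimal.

36

Subinterval widths: 0.5, 0.5, 1, 0.5, 0.5.
Left endpoints: 1.5, 2, 2.5, 3.5, 4.
r(1.5) = 8.5, r(2) = 10, r(2.5) = 11.5, r(3.5) = 14.5, r(4) = 16.
Sum = Σ Δs_i · r(s_i).
Sum = 36.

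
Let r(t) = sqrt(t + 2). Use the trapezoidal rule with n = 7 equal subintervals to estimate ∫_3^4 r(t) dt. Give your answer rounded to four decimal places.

2.3444

Δt = (4 − 3)/7 = 1/7.
r(3) ≈ 2.2361, r(22/7) ≈ 2.2678, r(23/7) ≈ 2.2991, r(24/7) ≈ 2.3299, r(25/7) ≈ 2.3604, r(26/7) ≈ 2.3905, r(27/7) ≈ 2.4202, r(4) ≈ 2.4495.
T_7 = (Δt/2)·[r(t_0) + 2r(t_1) + ... + 2r(t_{6}) + r(t_7)].
Sum ≈ 2.3444.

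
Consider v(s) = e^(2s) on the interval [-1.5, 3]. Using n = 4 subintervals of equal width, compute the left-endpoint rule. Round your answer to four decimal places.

Δs = (3 − (-1.5))/4 = 1.125.
Left endpoints: -1.5, -0.375, 0.75, 1.875.
v(-1.5) ≈ 0.0498, v(-0.375) ≈ 0.4724, v(0.75) ≈ 4.4817, v(1.875) ≈ 42.5211.
Sum = Δs · [v(-1.5) + v(-0.375) + v(0.75) + v(1.875)].
Sum ≈ 53.4655.

53.4655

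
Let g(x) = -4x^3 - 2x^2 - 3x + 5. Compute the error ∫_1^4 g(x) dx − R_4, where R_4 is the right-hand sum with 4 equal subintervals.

Exact integral: ∫_1^4 g(x) dx = -304.5.
R_4 = -422.625.
Error = -304.5 − (-422.625) = 118.125.

118.125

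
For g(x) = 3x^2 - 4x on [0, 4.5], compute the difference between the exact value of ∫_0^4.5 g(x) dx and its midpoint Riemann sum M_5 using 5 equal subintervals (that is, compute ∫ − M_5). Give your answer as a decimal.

Exact integral: ∫_0^4.5 g(x) dx = 50.625.
M_5 = 49.71375.
Error = 50.625 − 49.71375 = 0.91125.

0.91125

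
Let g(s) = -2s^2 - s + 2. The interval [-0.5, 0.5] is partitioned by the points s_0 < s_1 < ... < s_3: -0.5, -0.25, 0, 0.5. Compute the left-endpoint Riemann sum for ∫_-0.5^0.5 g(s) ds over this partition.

2.03125

Subinterval widths: 0.25, 0.25, 0.5.
Left endpoints: -0.5, -0.25, 0.
g(-0.5) = 2, g(-0.25) = 2.125, g(0) = 2.
Sum = Σ Δs_i · g(s_i).
Sum = 2.03125.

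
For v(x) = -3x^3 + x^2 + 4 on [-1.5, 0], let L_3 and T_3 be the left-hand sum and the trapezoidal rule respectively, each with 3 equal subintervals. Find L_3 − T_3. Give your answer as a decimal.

3.09375

L_3 = 14.5.
T_3 = 11.40625.
L_3 − T_3 = 3.09375.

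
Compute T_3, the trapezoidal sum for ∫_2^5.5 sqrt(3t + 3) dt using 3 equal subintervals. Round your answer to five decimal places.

Δt = (5.5 − 2)/3 = 7/6.
f(2) ≈ 3.00000, f(19/6) ≈ 3.53553, f(13/3) ≈ 4.00000, f(5.5) ≈ 4.41588.
T_3 = (Δt/2)·[f(t_0) + 2f(t_1) + 2f(t_2) + f(t_3)].
Sum ≈ 13.11739.

13.11739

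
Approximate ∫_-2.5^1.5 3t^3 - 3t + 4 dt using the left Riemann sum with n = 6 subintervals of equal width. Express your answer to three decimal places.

-19.833

Δt = (1.5 − (-2.5))/6 = 2/3.
Left endpoints: -2.5, -11/6, -7/6, -0.5, 1/6, 5/6.
f(-2.5) = -35.375, f(-11/6) = -647/72, f(-7/6) = 197/72, f(-0.5) = 5.125, f(1/6) = 253/72, f(5/6) = 233/72.
Sum = Δt · [f(-2.5) + f(-11/6) + f(-7/6) + ...].
Sum ≈ -19.833.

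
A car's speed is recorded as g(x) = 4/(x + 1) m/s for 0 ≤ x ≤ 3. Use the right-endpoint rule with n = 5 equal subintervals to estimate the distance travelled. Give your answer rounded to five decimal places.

4.75393

Δx = (3 − 0)/5 = 0.6.
Right endpoints: 0.6, 1.2, 1.8, 2.4, 3.
g(0.6) = 2.5, g(1.2) = 20/11, g(1.8) = 10/7, g(2.4) = 20/17, g(3) = 1.
Sum = Δx · [g(0.6) + g(1.2) + g(1.8) + g(2.4) + g(3)].
Sum ≈ 4.75393.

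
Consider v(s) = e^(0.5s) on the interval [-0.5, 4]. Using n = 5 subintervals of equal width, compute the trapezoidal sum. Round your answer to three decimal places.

13.443

Δs = (4 − (-0.5))/5 = 0.9.
v(-0.5) ≈ 0.779, v(0.4) ≈ 1.221, v(1.3) ≈ 1.916, v(2.2) ≈ 3.004, v(3.1) ≈ 4.711, v(4) ≈ 7.389.
T_5 = (Δs/2)·[v(s_0) + 2v(s_1) + ... + 2v(s_{4}) + v(s_5)].
Sum ≈ 13.443.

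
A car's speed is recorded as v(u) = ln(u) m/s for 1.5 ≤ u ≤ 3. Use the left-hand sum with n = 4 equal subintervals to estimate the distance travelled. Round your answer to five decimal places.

1.05378

Δu = (3 − 1.5)/4 = 0.375.
Left endpoints: 1.5, 1.875, 2.25, 2.625.
v(1.5) ≈ 0.40547, v(1.875) ≈ 0.62861, v(2.25) ≈ 0.81093, v(2.625) ≈ 0.96508.
Sum = Δu · [v(1.5) + v(1.875) + v(2.25) + v(2.625)].
Sum ≈ 1.05378.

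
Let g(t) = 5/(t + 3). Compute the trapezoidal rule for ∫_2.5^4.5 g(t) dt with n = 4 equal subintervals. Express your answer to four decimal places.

Δt = (4.5 − 2.5)/4 = 0.5.
g(2.5) = 10/11, g(3) = 5/6, g(3.5) = 10/13, g(4) = 5/7, g(4.5) = 2/3.
T_4 = (Δt/2)·[g(t_0) + 2g(t_1) + 2g(t_2) + 2g(t_3) + g(t_4)].
Sum ≈ 1.5524.

1.5524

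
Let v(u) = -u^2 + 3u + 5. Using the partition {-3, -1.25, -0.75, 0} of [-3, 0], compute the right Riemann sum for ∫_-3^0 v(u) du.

Subinterval widths: 1.75, 0.5, 0.75.
Right endpoints: -1.25, -0.75, 0.
v(-1.25) = -0.3125, v(-0.75) = 2.1875, v(0) = 5.
Sum = Σ Δu_i · v(u_i).
Sum = 4.296875.

4.296875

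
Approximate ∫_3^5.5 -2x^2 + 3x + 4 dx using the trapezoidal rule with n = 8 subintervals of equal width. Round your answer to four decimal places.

Δx = (5.5 − 3)/8 = 0.3125.
f(3) = -5, f(3.3125) = -8.0078125, f(3.625) = -11.40625, f(3.9375) = -15.1953125, f(4.25) = -19.375, f(4.5625) = -23.9453125, f(4.875) = -28.90625, f(5.1875) = -34.2578125, f(5.5) = -40.
T_8 = (Δx/2)·[f(x_0) + 2f(x_1) + ... + 2f(x_{7}) + f(x_8)].
Sum ≈ -51.1230.

-51.1230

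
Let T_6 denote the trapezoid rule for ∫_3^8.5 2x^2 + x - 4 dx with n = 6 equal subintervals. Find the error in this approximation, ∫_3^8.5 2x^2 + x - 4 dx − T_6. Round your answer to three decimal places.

Exact integral: ∫_3^8.5 f(x) dx ≈ 401.04167.
T_6 ≈ 402.58218.
Error ≈ 401.04167 − 402.58218 ≈ -1.541.

-1.541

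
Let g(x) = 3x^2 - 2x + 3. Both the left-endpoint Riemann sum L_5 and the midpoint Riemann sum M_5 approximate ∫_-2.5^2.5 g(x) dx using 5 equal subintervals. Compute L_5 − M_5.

8.75

L_5 = 53.75.
M_5 = 45.
L_5 − M_5 = 8.75.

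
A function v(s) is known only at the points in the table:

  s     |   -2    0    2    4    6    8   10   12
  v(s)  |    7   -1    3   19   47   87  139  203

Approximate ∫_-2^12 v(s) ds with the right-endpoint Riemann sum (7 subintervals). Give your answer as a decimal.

Δs = 2.
Sum = 2·[(-1) + 3 + 19 + 47 + 87 + 139 + 203] = 994.

994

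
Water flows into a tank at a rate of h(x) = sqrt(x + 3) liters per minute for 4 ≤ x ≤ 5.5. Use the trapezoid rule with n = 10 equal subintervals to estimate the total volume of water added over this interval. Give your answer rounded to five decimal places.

Δx = (5.5 − 4)/10 = 0.15.
h(4) ≈ 2.64575, h(4.15) ≈ 2.67395, h(4.3) ≈ 2.70185, h(4.45) ≈ 2.72947, h(4.6) ≈ 2.75681, h(4.75) ≈ 2.78388, h(4.9) ≈ 2.81069, h(5.05) ≈ 2.83725, h(5.2) ≈ 2.86356, h(5.35) ≈ 2.88964, h(5.5) ≈ 2.91548.
T_10 = (Δx/2)·[h(x_0) + 2h(x_1) + ... + 2h(x_{9}) + h(x_10)].
Sum ≈ 4.17416.

4.17416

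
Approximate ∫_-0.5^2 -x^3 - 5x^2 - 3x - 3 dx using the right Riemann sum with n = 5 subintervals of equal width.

-40

Δx = (2 − (-0.5))/5 = 0.5.
Right endpoints: 0, 0.5, 1, 1.5, 2.
f(0) = -3, f(0.5) = -5.875, f(1) = -12, f(1.5) = -22.125, f(2) = -37.
Sum = Δx · [f(0) + f(0.5) + f(1) + f(1.5) + f(2)].
Sum = -40.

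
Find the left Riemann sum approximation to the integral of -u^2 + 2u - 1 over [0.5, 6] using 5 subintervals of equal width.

Δu = (6 − 0.5)/5 = 1.1.
Left endpoints: 0.5, 1.6, 2.7, 3.8, 4.9.
f(0.5) = -0.25, f(1.6) = -0.36, f(2.7) = -2.89, f(3.8) = -7.84, f(4.9) = -15.21.
Sum = Δu · [f(0.5) + f(1.6) + f(2.7) + f(3.8) + f(4.9)].
Sum = -29.205.

-29.205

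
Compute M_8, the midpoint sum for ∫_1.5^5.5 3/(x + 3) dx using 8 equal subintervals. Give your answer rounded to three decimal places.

1.907

Δx = (5.5 − 1.5)/8 = 0.5.
Midpoints: 1.75, 2.25, 2.75, 3.25, 3.75, 4.25, 4.75, 5.25.
f(1.75) = 12/19, f(2.25) = 4/7, f(2.75) = 12/23, f(3.25) = 0.48, f(3.75) = 4/9, f(4.25) = 12/29, f(4.75) = 12/31, f(5.25) = 4/11.
Sum = Δx · [f(1.75) + f(2.25) + f(2.75) + ...].
Sum ≈ 1.907.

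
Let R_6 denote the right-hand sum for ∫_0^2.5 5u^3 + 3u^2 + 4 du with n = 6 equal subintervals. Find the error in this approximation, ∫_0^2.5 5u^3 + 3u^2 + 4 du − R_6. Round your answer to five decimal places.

Exact integral: ∫_0^2.5 f(u) du = 74.453125.
R_6 ≈ 96.2087674.
Error ≈ 74.453125 − 96.2087674 ≈ -21.75564.

-21.75564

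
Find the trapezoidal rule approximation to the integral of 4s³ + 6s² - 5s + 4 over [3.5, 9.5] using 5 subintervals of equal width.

Δs = (9.5 − 3.5)/5 = 1.2.
f(3.5) = 231.5, f(4.7) = 528.332, f(5.9) = 1004.876, f(7.1) = 1702.604, f(8.3) = 2662.988, f(9.5) = 3927.5.
T_5 = (Δs/2)·[f(s_0) + 2f(s_1) + ... + 2f(s_{4}) + f(s_5)].
Sum = 9573.96.

9573.96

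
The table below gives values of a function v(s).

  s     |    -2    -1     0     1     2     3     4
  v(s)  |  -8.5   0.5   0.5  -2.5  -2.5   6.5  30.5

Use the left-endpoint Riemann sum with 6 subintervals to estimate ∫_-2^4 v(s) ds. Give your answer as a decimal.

-6

Δs = 1.
Sum = 1·[(-8.5) + 0.5 + 0.5 + (-2.5) + (-2.5) + 6.5] = -6.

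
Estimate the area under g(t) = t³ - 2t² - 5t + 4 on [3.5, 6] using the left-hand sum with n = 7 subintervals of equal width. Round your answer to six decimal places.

Δt = (6 − 3.5)/7 = 5/14.
Left endpoints: 3.5, 27/7, 59/14, 32/7, 69/14, 37/7, 79/14.
g(3.5) = 4.875, g(27/7) = 4234/343, g(59/14) = 61067/2744, g(32/7) = 11964/343, g(69/14) = 138557/2744, g(37/7) = 23794/343, g(79/14) = 251847/2744.
Sum = Δt · [g(3.5) + g(27/7) + g(59/14) + ...].
Sum ≈ 102.142857.

102.142857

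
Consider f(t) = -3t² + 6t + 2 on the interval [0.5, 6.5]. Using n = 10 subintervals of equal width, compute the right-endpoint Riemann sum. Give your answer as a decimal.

-164.58

Δt = (6.5 − 0.5)/10 = 0.6.
Right endpoints: 1.1, 1.7, 2.3, 2.9, 3.5, 4.1, 4.7, 5.3, 5.9, 6.5.
f(1.1) = 4.97, f(1.7) = 3.53, f(2.3) = -0.07, f(2.9) = -5.83, f(3.5) = -13.75, f(4.1) = -23.83, f(4.7) = -36.07, f(5.3) = -50.47, f(5.9) = -67.03, f(6.5) = -85.75.
Sum = Δt · [f(1.1) + f(1.7) + f(2.3) + ...].
Sum = -164.58.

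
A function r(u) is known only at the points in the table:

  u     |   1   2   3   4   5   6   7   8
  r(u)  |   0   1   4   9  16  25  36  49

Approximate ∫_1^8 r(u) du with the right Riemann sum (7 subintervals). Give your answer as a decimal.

Δu = 1.
Sum = 1·[1 + 4 + 9 + 16 + 25 + 36 + 49] = 140.

140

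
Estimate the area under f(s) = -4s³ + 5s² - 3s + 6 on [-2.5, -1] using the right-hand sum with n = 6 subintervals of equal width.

Δs = (-1 − (-2.5))/6 = 0.25.
Right endpoints: -2.25, -2, -1.75, -1.5, -1.25, -1.
f(-2.25) = 83.625, f(-2) = 64, f(-1.75) = 48, f(-1.5) = 35.25, f(-1.25) = 25.375, f(-1) = 18.
Sum = Δs · [f(-2.25) + f(-2) + f(-1.75) + ...].
Sum = 68.5625.

68.5625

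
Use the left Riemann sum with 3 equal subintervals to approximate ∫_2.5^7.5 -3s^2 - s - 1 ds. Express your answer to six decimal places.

Δs = (7.5 − 2.5)/3 = 5/3.
Left endpoints: 2.5, 25/6, 35/6.
f(2.5) = -22.25, f(25/6) = -57.25, f(35/6) = -1307/12.
Sum = Δs · [f(2.5) + f(25/6) + f(35/6)].
Sum ≈ -314.027778.

-314.027778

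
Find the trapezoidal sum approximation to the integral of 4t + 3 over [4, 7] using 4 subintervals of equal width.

Δt = (7 − 4)/4 = 0.75.
f(4) = 19, f(4.75) = 22, f(5.5) = 25, f(6.25) = 28, f(7) = 31.
T_4 = (Δt/2)·[f(t_0) + 2f(t_1) + 2f(t_2) + 2f(t_3) + f(t_4)].
Sum = 75.

75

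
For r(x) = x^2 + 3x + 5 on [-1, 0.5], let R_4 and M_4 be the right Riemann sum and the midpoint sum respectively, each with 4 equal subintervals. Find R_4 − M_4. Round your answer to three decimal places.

0.756

R_4 = 7.48828125.
M_4 ≈ 6.73242.
R_4 − M_4 ≈ 0.756.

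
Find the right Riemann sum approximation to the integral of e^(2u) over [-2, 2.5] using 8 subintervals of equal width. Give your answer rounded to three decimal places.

Δu = (2.5 − (-2))/8 = 0.5625.
Right endpoints: -1.4375, -0.875, -0.3125, 0.25, 0.8125, 1.375, 1.9375, 2.5.
f(-1.4375) ≈ 0.056, f(-0.875) ≈ 0.174, f(-0.3125) ≈ 0.535, f(0.25) ≈ 1.649, f(0.8125) ≈ 5.078, f(1.375) ≈ 15.643, f(1.9375) ≈ 48.183, f(2.5) ≈ 148.413.
Sum = Δu · [f(-1.4375) + f(-0.875) + f(-0.3125) + ...].
Sum ≈ 123.599.

123.599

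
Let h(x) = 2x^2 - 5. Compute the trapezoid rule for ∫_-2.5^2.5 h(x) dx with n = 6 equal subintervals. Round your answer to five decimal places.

-3.00926

Δx = (2.5 − (-2.5))/6 = 5/6.
h(-2.5) = 7.5, h(-5/3) = 5/9, h(-5/6) = -65/18, h(0) = -5, h(5/6) = -65/18, h(5/3) = 5/9, h(2.5) = 7.5.
T_6 = (Δx/2)·[h(x_0) + 2h(x_1) + ... + 2h(x_{5}) + h(x_6)].
Sum ≈ -3.00926.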